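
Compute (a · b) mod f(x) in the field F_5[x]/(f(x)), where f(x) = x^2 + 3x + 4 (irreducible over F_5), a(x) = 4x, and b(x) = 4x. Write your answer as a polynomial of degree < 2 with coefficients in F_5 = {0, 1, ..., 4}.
a · b ≡ 2x + 1 (mod f(x))

Multiply in F_5[x]: a(x)·b(x) = (4x)·(4x) = x^2. This has degree ≥ 2, so divide by f(x) over F_5: x^2 = (1)·(x^2 + 3x + 4) + (2x + 1). Hence a·b ≡ 2x + 1 (mod f). (F_5[x]/(f) is a field with 5^2 = 25 elements since f is irreducible of degree 2.)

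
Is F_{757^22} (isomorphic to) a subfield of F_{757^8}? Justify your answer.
No: F_{757^22} is not a subfield of F_{757^8}

F_{p^m} embeds in F_{p^n} iff m | n. Here 22 ∤ 8 (since 8 = 0·22 + 8 with remainder 8 ≠ 0), so F_{757^22} is not a subfield of F_{757^8}. Equivalently: if it were, the tower law would give 22 = [F_{757^22}:F_757] dividing [F_{757^8}:F_757] = 8, contradiction.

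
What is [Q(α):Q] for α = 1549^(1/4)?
[Q(α):Q] = 4

α is a root of x^4 - 1549. By Eisenstein's criterion at the prime p = 1549 (which divides the constant term 1549 but p^2 = 2399401 does not, since 1549 is squarefree), x^4 - 1549 is irreducible over Q. Hence [Q(α):Q] = 4.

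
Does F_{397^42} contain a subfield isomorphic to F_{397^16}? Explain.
No: F_{397^16} is not a subfield of F_{397^42}

F_{p^m} embeds in F_{p^n} iff m | n. Here 16 ∤ 42 (since 42 = 2·16 + 10 with remainder 10 ≠ 0), so F_{397^16} is not a subfield of F_{397^42}. Equivalently: if it were, the tower law would give 16 = [F_{397^16}:F_397] dividing [F_{397^42}:F_397] = 42, contradiction.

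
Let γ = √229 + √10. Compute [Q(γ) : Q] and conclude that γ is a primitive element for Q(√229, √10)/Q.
[Q(γ) : Q] = 4 (equivalently, Q(γ) = Q(√229, √10))

Obviously Q(γ) ⊆ Q(√229, √10), and [Q(√229, √10):Q] = 4 (since 229, 10 are distinct squarefree integers > 1 with 2290 not a perfect square). To show equality we compute the minimal polynomial of γ. From γ = √229 + √10: γ^2 = 229 + 2√(2290) + 10 = 239 + 2√(2290), so γ^2 - 239 = 2√(2290); squaring, (γ^2 - 239)^2 = 4·2290, i.e. γ^4 - 478γ^2 + 57121 - 9160 = 0, i.e. γ^4 - 478γ^2 + 47961 = 0. So γ is a root of x^4 - 478x^2 + 47961. This polynomial is irreducible over Q: it has no rational root (each ±√229 ± √10 is irrational), and any factorization into two quadratics over Q would force √(2290) ∈ Q (pairing opposite roots) or √229, √10 ∈ Q (other pairings), all impossible. Hence [Q(γ):Q] = 4 = [Q(√229, √10):Q], so Q(γ) = Q(√229, √10).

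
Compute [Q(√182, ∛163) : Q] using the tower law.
[Q(√182, ∛163) : Q] = 6

Let L = Q(√182, ∛163). Since Q(√182) ⊂ L and [Q(√182):Q] = 2, the tower law gives 2 | [L:Q]. Likewise Q(∛163) ⊂ L with [Q(∛163):Q] = 3 (because 163 is not a perfect cube), so 3 | [L:Q]. As gcd(2,3) = 1, [L:Q] is divisible by 6. Conversely L is generated over Q by √182 and ∛163, so [L:Q] ≤ 2·3 = 6. Therefore [Q(√182, ∛163) : Q] = 6.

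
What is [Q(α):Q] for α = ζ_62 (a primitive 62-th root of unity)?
[Q(α):Q] = 30

The minimal polynomial of ζ_62 over Q is the 62-th cyclotomic polynomial Φ_62(x), which is irreducible over Q and has degree φ(62) = 30. Hence [Q(α):Q] = φ(62) = 30.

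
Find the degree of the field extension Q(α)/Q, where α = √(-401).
[Q(α):Q] = 2

[Q(α):Q] equals the degree of the minimal polynomial of α. Here α^2 = -401 and x^2 + 401 is irreducible (d = -401 is squarefree, ≠ 1, hence not a square), so deg(m_α) = 2. Thus [Q(α):Q] = 2.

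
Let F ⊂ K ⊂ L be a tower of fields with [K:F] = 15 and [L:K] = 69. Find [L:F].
[L:F] = 1035

The tower law says that for any tower of field extensions F ⊂ K ⊂ L with finite degrees, [L:F] = [L:K] · [K:F]. Here this gives [L:F] = 69 · 15 = 1035.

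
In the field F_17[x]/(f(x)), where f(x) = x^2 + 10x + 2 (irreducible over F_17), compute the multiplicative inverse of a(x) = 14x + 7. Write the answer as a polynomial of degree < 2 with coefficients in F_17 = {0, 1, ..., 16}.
a(x)^(-1) ≡ 4x + 4 (mod f(x))

Since f is irreducible over F_17, F_17[x]/(f) is a field and a(x) ≠ 0 has an inverse. Apply the extended Euclidean algorithm to f(x) and a(x) in F_17[x]: f(x) = (11x + 11)·a(x) + (10). The last nonzero remainder is the constant 10 = gcd(f, a) in F_17. Back-substituting through the division chain expresses 10 = s(x)·a(x) + t(x)·f(x) with s(x) ≡ 6x + 6 (mod f), so (6x + 6)·a(x) ≡ 10 (mod f). Multiplying by 10^(-1) ≡ 12 in F_17 gives a(x)^(-1) ≡ 12·(6x + 6) ≡ 4x + 4 (mod f). Check: (14x + 7)·(4x + 4) = 5x^2 + 16x + 11 ≡ 1 (mod x^2 + 10x + 2).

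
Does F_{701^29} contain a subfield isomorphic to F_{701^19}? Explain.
No: F_{701^19} is not a subfield of F_{701^29}

F_{p^m} embeds in F_{p^n} iff m | n. Here 19 ∤ 29 (since 29 = 1·19 + 10 with remainder 10 ≠ 0), so F_{701^19} is not a subfield of F_{701^29}. Equivalently: if it were, the tower law would give 19 = [F_{701^19}:F_701] dividing [F_{701^29}:F_701] = 29, contradiction.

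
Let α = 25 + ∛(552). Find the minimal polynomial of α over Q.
m_α(x) = x^3 - 75x^2 + 1875x - 16177

Set β = α - 25 = ∛(552), so β^3 = 552. Then (α - 25)^3 - 552 = 0, i.e. α is a root of g(x) = (x - 25)^3 - 552 = x^3 - 75x^2 + 1875x - 16177. Since g(x) = h(x - 25) where h(x) = x^3 - 552, and h is irreducible over Q (because 552 is not a perfect cube, so h has no rational root, and a monic cubic with no rational root is irreducible), g is also irreducible (irreducibility is preserved under the substitution x → x - 25). Hence m_α(x) = x^3 - 75x^2 + 1875x - 16177.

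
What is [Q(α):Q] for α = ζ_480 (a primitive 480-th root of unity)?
[Q(α):Q] = 128

The minimal polynomial of ζ_480 over Q is the 480-th cyclotomic polynomial Φ_480(x), which is irreducible over Q and has degree φ(480) = 128. Hence [Q(α):Q] = φ(480) = 128.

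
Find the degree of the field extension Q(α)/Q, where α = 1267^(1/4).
[Q(α):Q] = 4

α is a root of x^4 - 1267. By Eisenstein's criterion at the prime p = 7 (which divides the constant term 1267 but p^2 = 49 does not, since 1267 is squarefree), x^4 - 1267 is irreducible over Q. Hence [Q(α):Q] = 4.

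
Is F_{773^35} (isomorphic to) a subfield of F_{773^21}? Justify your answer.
No: F_{773^35} is not a subfield of F_{773^21}

F_{p^m} embeds in F_{p^n} iff m | n. Here 35 ∤ 21 (since 21 = 0·35 + 21 with remainder 21 ≠ 0), so F_{773^35} is not a subfield of F_{773^21}. Equivalently: if it were, the tower law would give 35 = [F_{773^35}:F_773] dividing [F_{773^21}:F_773] = 21, contradiction.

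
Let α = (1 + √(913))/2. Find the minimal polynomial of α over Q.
m_α(x) = x^2 - x - 228

From 2α - 1 = √(913), squaring gives (2α - 1)^2 = 913, i.e. 4α^2 - 4α + 1 = 913, so α^2 - α + (1 - 913)/4 = 0. Since 913 ≡ 1 (mod 4), (1 - 913)/4 = -228 ∈ Z. The polynomial x^2 - x - 228 has discriminant 1 - 4·(-228) = 913, which is not a perfect square in Q (d = 913 is squarefree and ≠ 1), so x^2 - x - 228 is irreducible over Q. It is the minimal polynomial of α.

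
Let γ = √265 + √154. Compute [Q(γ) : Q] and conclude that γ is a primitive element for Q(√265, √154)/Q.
[Q(γ) : Q] = 4 (equivalently, Q(γ) = Q(√265, √154))

Obviously Q(γ) ⊆ Q(√265, √154), and [Q(√265, √154):Q] = 4 (since 265, 154 are distinct squarefree integers > 1 with 40810 not a perfect square). To show equality we compute the minimal polynomial of γ. From γ = √265 + √154: γ^2 = 265 + 2√(40810) + 154 = 419 + 2√(40810), so γ^2 - 419 = 2√(40810); squaring, (γ^2 - 419)^2 = 4·40810, i.e. γ^4 - 838γ^2 + 175561 - 163240 = 0, i.e. γ^4 - 838γ^2 + 12321 = 0. So γ is a root of x^4 - 838x^2 + 12321. This polynomial is irreducible over Q: it has no rational root (each ±√265 ± √154 is irrational), and any factorization into two quadratics over Q would force √(40810) ∈ Q (pairing opposite roots) or √265, √154 ∈ Q (other pairings), all impossible. Hence [Q(γ):Q] = 4 = [Q(√265, √154):Q], so Q(γ) = Q(√265, √154).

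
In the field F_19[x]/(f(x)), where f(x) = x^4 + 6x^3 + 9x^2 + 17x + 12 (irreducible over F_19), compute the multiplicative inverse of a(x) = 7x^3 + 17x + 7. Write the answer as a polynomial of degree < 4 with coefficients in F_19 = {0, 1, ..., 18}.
a(x)^(-1) ≡ 7x^3 + 16x^2 + 12x + 12 (mod f(x))

Since f is irreducible over F_19, F_19[x]/(f) is a field and a(x) ≠ 0 has an inverse. Apply the extended Euclidean algorithm to f(x) and a(x) in F_19[x]: f(x) = (11x + 9)·a(x) + (12x^2 + 15x + 6);  a(x) = (18x + 6)·(12x^2 + 15x + 6) + (9x + 9);  (12x^2 + 15x + 6) = (14x + 13)·(9x + 9) + (3). The last nonzero remainder is the constant 3 = gcd(f, a) in F_19. Back-substituting through the division chain expresses 3 = s(x)·a(x) + t(x)·f(x) with s(x) ≡ 2x^3 + 10x^2 + 17x + 17 (mod f), so (2x^3 + 10x^2 + 17x + 17)·a(x) ≡ 3 (mod f). Multiplying by 3^(-1) ≡ 13 in F_19 gives a(x)^(-1) ≡ 13·(2x^3 + 10x^2 + 17x + 17) ≡ 7x^3 + 16x^2 + 12x + 12 (mod f). Check: (7x^3 + 17x + 7)·(7x^3 + 16x^2 + 12x + 12) = 11x^6 + 17x^5 + 13x^4 + 6x^3 + 12x^2 + 3x + 8 ≡ 1 (mod x^4 + 6x^3 + 9x^2 + 17x + 12).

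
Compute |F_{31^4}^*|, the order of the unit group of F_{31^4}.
|F_{31^4}^*| = 923520

F_{31^4} has 31^4 = 923521 elements; its multiplicative group consists of all nonzero elements, so |F_{31^4}^*| = 923521 - 1 = 923520. (It is cyclic since any finite subgroup of the multiplicative group of a field is cyclic.)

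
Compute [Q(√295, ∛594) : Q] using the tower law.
[Q(√295, ∛594) : Q] = 6

Let L = Q(√295, ∛594). Since Q(√295) ⊂ L and [Q(√295):Q] = 2, the tower law gives 2 | [L:Q]. Likewise Q(∛594) ⊂ L with [Q(∛594):Q] = 3 (because 594 is not a perfect cube), so 3 | [L:Q]. As gcd(2,3) = 1, [L:Q] is divisible by 6. Conversely L is generated over Q by √295 and ∛594, so [L:Q] ≤ 2·3 = 6. Therefore [Q(√295, ∛594) : Q] = 6.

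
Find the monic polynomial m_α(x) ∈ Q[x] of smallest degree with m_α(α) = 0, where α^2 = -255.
m_α(x) = x^2 + 255

α satisfies α^2 + 255 = 0, so x^2 + 255 annihilates α. Since d = -255 is squarefree and ≠ 1, it is not a perfect square in Q, so x^2 + 255 has no rational root and is therefore irreducible over Q (a degree-2 polynomial over a field is irreducible iff it has no root). Hence m_α(x) = x^2 + 255.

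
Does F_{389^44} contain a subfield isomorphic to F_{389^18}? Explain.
No: F_{389^18} is not a subfield of F_{389^44}

F_{p^m} embeds in F_{p^n} iff m | n. Here 18 ∤ 44 (since 44 = 2·18 + 8 with remainder 8 ≠ 0), so F_{389^18} is not a subfield of F_{389^44}. Equivalently: if it were, the tower law would give 18 = [F_{389^18}:F_389] dividing [F_{389^44}:F_389] = 44, contradiction.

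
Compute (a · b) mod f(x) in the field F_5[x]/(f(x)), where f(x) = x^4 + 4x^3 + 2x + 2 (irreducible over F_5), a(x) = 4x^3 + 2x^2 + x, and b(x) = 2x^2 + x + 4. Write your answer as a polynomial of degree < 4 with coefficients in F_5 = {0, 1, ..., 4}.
a · b ≡ x^3 + 3x^2 + x + 3 (mod f(x))

Multiply in F_5[x]: a(x)·b(x) = (4x^3 + 2x^2 + x)·(2x^2 + x + 4) = 3x^5 + 3x^4 + 4x^2 + 4x. This has degree ≥ 4, so divide by f(x) over F_5: 3x^5 + 3x^4 + 4x^2 + 4x = (3x + 1)·(x^4 + 4x^3 + 2x + 2) + (x^3 + 3x^2 + x + 3). Hence a·b ≡ x^3 + 3x^2 + x + 3 (mod f). (F_5[x]/(f) is a field with 5^4 = 625 elements since f is irreducible of degree 4.)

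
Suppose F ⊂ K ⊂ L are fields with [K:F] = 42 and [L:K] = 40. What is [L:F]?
[L:F] = 1680

The tower law says that for any tower of field extensions F ⊂ K ⊂ L with finite degrees, [L:F] = [L:K] · [K:F]. Here this gives [L:F] = 40 · 42 = 1680.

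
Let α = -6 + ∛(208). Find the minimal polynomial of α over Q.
m_α(x) = x^3 + 18x^2 + 108x + 8

Set β = α + 6 = ∛(208), so β^3 = 208. Then (α + 6)^3 - 208 = 0, i.e. α is a root of g(x) = (x + 6)^3 - 208 = x^3 + 18x^2 + 108x + 8. Since g(x) = h(x + 6) where h(x) = x^3 - 208, and h is irreducible over Q (because 208 is not a perfect cube, so h has no rational root, and a monic cubic with no rational root is irreducible), g is also irreducible (irreducibility is preserved under the substitution x → x + 6). Hence m_α(x) = x^3 + 18x^2 + 108x + 8.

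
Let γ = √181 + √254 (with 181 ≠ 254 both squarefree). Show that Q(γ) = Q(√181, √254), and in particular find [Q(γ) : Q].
[Q(γ) : Q] = 4 (equivalently, Q(γ) = Q(√181, √254))

Obviously Q(γ) ⊆ Q(√181, √254), and [Q(√181, √254):Q] = 4 (since 181, 254 are distinct squarefree integers > 1 with 45974 not a perfect square). To show equality we compute the minimal polynomial of γ. From γ = √181 + √254: γ^2 = 181 + 2√(45974) + 254 = 435 + 2√(45974), so γ^2 - 435 = 2√(45974); squaring, (γ^2 - 435)^2 = 4·45974, i.e. γ^4 - 870γ^2 + 189225 - 183896 = 0, i.e. γ^4 - 870γ^2 + 5329 = 0. So γ is a root of x^4 - 870x^2 + 5329. This polynomial is irreducible over Q: it has no rational root (each ±√181 ± √254 is irrational), and any factorization into two quadratics over Q would force √(45974) ∈ Q (pairing opposite roots) or √181, √254 ∈ Q (other pairings), all impossible. Hence [Q(γ):Q] = 4 = [Q(√181, √254):Q], so Q(γ) = Q(√181, √254).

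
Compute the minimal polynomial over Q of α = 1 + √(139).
m_α(x) = x^2 - 2x - 138

From α - 1 = √(139), squaring gives (α - 1)^2 = 139, i.e. α^2 - 2α + 1 = 139, so α^2 - 2α - 138 = 0. The discriminant of x^2 - 2x - 138 is (-2)^2 - 4·(-138) = 4 + 552 = 556, and 4·(139) is not a perfect square in Q since 139 is squarefree and ≠ 1. Hence x^2 - 2x - 138 is irreducible over Q and is the minimal polynomial of α.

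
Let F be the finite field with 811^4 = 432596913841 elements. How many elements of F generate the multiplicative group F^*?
There are φ(432596913840) = 85837086720 primitive elements

F_q^* is cyclic of order q - 1 = 432596913840. A cyclic group of order m has exactly φ(m) generators. Here m = 432596913840 = 2^4 · 3^4 · 5 · 7 · 13 · 29 · 41 · 617, so the number of primitive elements is φ(432596913840) = 85837086720.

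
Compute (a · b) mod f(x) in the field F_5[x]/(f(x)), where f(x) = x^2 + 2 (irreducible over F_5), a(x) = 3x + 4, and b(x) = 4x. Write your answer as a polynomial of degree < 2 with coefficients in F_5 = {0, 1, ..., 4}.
a · b ≡ x + 1 (mod f(x))

Multiply in F_5[x]: a(x)·b(x) = (3x + 4)·(4x) = 2x^2 + x. This has degree ≥ 2, so divide by f(x) over F_5: 2x^2 + x = (2)·(x^2 + 2) + (x + 1). Hence a·b ≡ x + 1 (mod f). (F_5[x]/(f) is a field with 5^2 = 25 elements since f is irreducible of degree 2.)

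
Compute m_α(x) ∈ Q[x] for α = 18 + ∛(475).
m_α(x) = x^3 - 54x^2 + 972x - 6307

Set β = α - 18 = ∛(475), so β^3 = 475. Then (α - 18)^3 - 475 = 0, i.e. α is a root of g(x) = (x - 18)^3 - 475 = x^3 - 54x^2 + 972x - 6307. Since g(x) = h(x - 18) where h(x) = x^3 - 475, and h is irreducible over Q (because 475 is not a perfect cube, so h has no rational root, and a monic cubic with no rational root is irreducible), g is also irreducible (irreducibility is preserved under the substitution x → x - 18). Hence m_α(x) = x^3 - 54x^2 + 972x - 6307.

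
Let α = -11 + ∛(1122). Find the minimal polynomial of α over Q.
m_α(x) = x^3 + 33x^2 + 363x + 209

Set β = α + 11 = ∛(1122), so β^3 = 1122. Then (α + 11)^3 - 1122 = 0, i.e. α is a root of g(x) = (x + 11)^3 - 1122 = x^3 + 33x^2 + 363x + 209. Since g(x) = h(x + 11) where h(x) = x^3 - 1122, and h is irreducible over Q (because 1122 is not a perfect cube, so h has no rational root, and a monic cubic with no rational root is irreducible), g is also irreducible (irreducibility is preserved under the substitution x → x + 11). Hence m_α(x) = x^3 + 33x^2 + 363x + 209.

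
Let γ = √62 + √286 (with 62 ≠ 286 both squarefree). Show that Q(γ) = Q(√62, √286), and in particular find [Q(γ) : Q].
[Q(γ) : Q] = 4 (equivalently, Q(γ) = Q(√62, √286))

Obviously Q(γ) ⊆ Q(√62, √286), and [Q(√62, √286):Q] = 4 (since 62, 286 are distinct squarefree integers > 1 with 17732 not a perfect square). To show equality we compute the minimal polynomial of γ. From γ = √62 + √286: γ^2 = 62 + 2√(17732) + 286 = 348 + 2√(17732), so γ^2 - 348 = 2√(17732); squaring, (γ^2 - 348)^2 = 4·17732, i.e. γ^4 - 696γ^2 + 121104 - 70928 = 0, i.e. γ^4 - 696γ^2 + 50176 = 0. So γ is a root of x^4 - 696x^2 + 50176. This polynomial is irreducible over Q: it has no rational root (each ±√62 ± √286 is irrational), and any factorization into two quadratics over Q would force √(17732) ∈ Q (pairing opposite roots) or √62, √286 ∈ Q (other pairings), all impossible. Hence [Q(γ):Q] = 4 = [Q(√62, √286):Q], so Q(γ) = Q(√62, √286).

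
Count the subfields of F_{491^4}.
F_{491^4} has 3 subfields

The subfields of F_{p^n} are exactly the fields F_{p^d} for d | n (each is the fixed field of the unique index-d subgroup of Gal(F_{p^n}/F_p) ≅ Z/nZ). The divisors of n = 4 are {1, 2, 4}, giving 3 subfields: F_{491^1}, F_{491^2}, F_{491^4}.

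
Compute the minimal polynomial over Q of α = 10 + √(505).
m_α(x) = x^2 - 20x - 405

From α - 10 = √(505), squaring gives (α - 10)^2 = 505, i.e. α^2 - 20α + 100 = 505, so α^2 - 20α - 405 = 0. The discriminant of x^2 - 20x - 405 is (-20)^2 - 4·(-405) = 400 + 1620 = 2020, and 4·(505) is not a perfect square in Q since 505 is squarefree and ≠ 1. Hence x^2 - 20x - 405 is irreducible over Q and is the minimal polynomial of α.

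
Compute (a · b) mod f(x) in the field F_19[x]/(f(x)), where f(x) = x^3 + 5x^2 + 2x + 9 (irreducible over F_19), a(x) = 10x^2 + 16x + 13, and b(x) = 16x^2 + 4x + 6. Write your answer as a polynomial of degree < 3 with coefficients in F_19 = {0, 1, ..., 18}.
a · b ≡ 5x^2 + x + 16 (mod f(x))

Multiply in F_19[x]: a(x)·b(x) = (10x^2 + 16x + 13)·(16x^2 + 4x + 6) = 8x^4 + 11x^3 + 9x^2 + 15x + 2. This has degree ≥ 3, so divide by f(x) over F_19: 8x^4 + 11x^3 + 9x^2 + 15x + 2 = (8x + 9)·(x^3 + 5x^2 + 2x + 9) + (5x^2 + x + 16). Hence a·b ≡ 5x^2 + x + 16 (mod f). (F_19[x]/(f) is a field with 19^3 = 6859 elements since f is irreducible of degree 3.)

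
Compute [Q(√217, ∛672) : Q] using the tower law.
[Q(√217, ∛672) : Q] = 6

Let L = Q(√217, ∛672). Since Q(√217) ⊂ L and [Q(√217):Q] = 2, the tower law gives 2 | [L:Q]. Likewise Q(∛672) ⊂ L with [Q(∛672):Q] = 3 (because 672 is not a perfect cube), so 3 | [L:Q]. As gcd(2,3) = 1, [L:Q] is divisible by 6. Conversely L is generated over Q by √217 and ∛672, so [L:Q] ≤ 2·3 = 6. Therefore [Q(√217, ∛672) : Q] = 6.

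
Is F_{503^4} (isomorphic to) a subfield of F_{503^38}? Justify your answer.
No: F_{503^4} is not a subfield of F_{503^38}

F_{p^m} embeds in F_{p^n} iff m | n. Here 4 ∤ 38 (since 38 = 9·4 + 2 with remainder 2 ≠ 0), so F_{503^4} is not a subfield of F_{503^38}. Equivalently: if it were, the tower law would give 4 = [F_{503^4}:F_503] dividing [F_{503^38}:F_503] = 38, contradiction.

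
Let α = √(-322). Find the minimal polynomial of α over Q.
m_α(x) = x^2 + 322

α satisfies α^2 + 322 = 0, so x^2 + 322 annihilates α. Since d = -322 is squarefree and ≠ 1, it is not a perfect square in Q, so x^2 + 322 has no rational root and is therefore irreducible over Q (a degree-2 polynomial over a field is irreducible iff it has no root). Hence m_α(x) = x^2 + 322.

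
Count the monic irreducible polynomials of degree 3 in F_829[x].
There are 189907320 monic irreducible polynomials of degree 3 over F_829

Each element of F_{829^3} that lies in no proper subfield is a root of exactly one monic irreducible of degree 3 over F_829, and each such polynomial has 3 distinct roots in F_{829^3}. By Möbius inversion the count is N_829(3) = (1/3) Σ_{d|3} μ(3/d) · 829^d = (1/3)(μ(3)·829^1 + μ(1)·829^3) = 569721960/3 = 189907320.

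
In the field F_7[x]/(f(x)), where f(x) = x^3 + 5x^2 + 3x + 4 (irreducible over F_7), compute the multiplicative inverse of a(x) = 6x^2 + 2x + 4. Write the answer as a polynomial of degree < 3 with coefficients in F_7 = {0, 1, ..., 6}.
a(x)^(-1) ≡ 2x (mod f(x))

Since f is irreducible over F_7, F_7[x]/(f) is a field and a(x) ≠ 0 has an inverse. Apply the extended Euclidean algorithm to f(x) and a(x) in F_7[x]: f(x) = (6x)·a(x) + (4). The last nonzero remainder is the constant 4 = gcd(f, a) in F_7. Back-substituting through the division chain expresses 4 = s(x)·a(x) + t(x)·f(x) with s(x) ≡ x (mod f), so (x)·a(x) ≡ 4 (mod f). Multiplying by 4^(-1) ≡ 2 in F_7 gives a(x)^(-1) ≡ 2·(x) ≡ 2x (mod f). Check: (6x^2 + 2x + 4)·(2x) = 5x^3 + 4x^2 + x ≡ 1 (mod x^3 + 5x^2 + 3x + 4).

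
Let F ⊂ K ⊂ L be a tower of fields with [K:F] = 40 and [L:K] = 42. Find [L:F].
[L:F] = 1680

The tower law says that for any tower of field extensions F ⊂ K ⊂ L with finite degrees, [L:F] = [L:K] · [K:F]. Here this gives [L:F] = 42 · 40 = 1680.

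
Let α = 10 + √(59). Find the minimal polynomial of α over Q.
m_α(x) = x^2 - 20x + 41

From α - 10 = √(59), squaring gives (α - 10)^2 = 59, i.e. α^2 - 20α + 100 = 59, so α^2 - 20α + 41 = 0. The discriminant of x^2 - 20x + 41 is (-20)^2 - 4·(41) = 400 - 164 = 236, and 4·(59) is not a perfect square in Q since 59 is squarefree and ≠ 1. Hence x^2 - 20x + 41 is irreducible over Q and is the minimal polynomial of α.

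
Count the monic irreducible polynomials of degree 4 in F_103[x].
There are 28135068 monic irreducible polynomials of degree 4 over F_103

Each element of F_{103^4} that lies in no proper subfield is a root of exactly one monic irreducible of degree 4 over F_103, and each such polynomial has 4 distinct roots in F_{103^4}. By Möbius inversion the count is N_103(4) = (1/4) Σ_{d|4} μ(4/d) · 103^d = (1/4)(μ(4)·103^1 + μ(2)·103^2 + μ(1)·103^4) = 112540272/4 = 28135068.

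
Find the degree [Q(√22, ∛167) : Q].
[Q(√22, ∛167) : Q] = 6

Let L = Q(√22, ∛167). Since Q(√22) ⊂ L and [Q(√22):Q] = 2, the tower law gives 2 | [L:Q]. Likewise Q(∛167) ⊂ L with [Q(∛167):Q] = 3 (because 167 is not a perfect cube), so 3 | [L:Q]. As gcd(2,3) = 1, [L:Q] is divisible by 6. Conversely L is generated over Q by √22 and ∛167, so [L:Q] ≤ 2·3 = 6. Therefore [Q(√22, ∛167) : Q] = 6.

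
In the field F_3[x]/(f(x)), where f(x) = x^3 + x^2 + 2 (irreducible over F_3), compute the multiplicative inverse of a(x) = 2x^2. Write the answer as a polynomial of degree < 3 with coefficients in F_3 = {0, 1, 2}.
a(x)^(-1) ≡ 2x + 2 (mod f(x))

Since f is irreducible over F_3, F_3[x]/(f) is a field and a(x) ≠ 0 has an inverse. Apply the extended Euclidean algorithm to f(x) and a(x) in F_3[x]: f(x) = (2x + 2)·a(x) + (2). The last nonzero remainder is the constant 2 = gcd(f, a) in F_3. Back-substituting through the division chain expresses 2 = s(x)·a(x) + t(x)·f(x) with s(x) ≡ x + 1 (mod f), so (x + 1)·a(x) ≡ 2 (mod f). Multiplying by 2^(-1) ≡ 2 in F_3 gives a(x)^(-1) ≡ 2·(x + 1) ≡ 2x + 2 (mod f). Check: (2x^2)·(2x + 2) = x^3 + x^2 ≡ 1 (mod x^3 + x^2 + 2).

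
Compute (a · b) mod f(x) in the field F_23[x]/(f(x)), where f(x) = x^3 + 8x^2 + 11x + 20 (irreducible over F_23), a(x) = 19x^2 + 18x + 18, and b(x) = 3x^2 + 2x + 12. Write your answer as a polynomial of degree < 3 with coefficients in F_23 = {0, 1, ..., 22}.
a · b ≡ 4x^2 + 11x + 21 (mod f(x))

Multiply in F_23[x]: a(x)·b(x) = (19x^2 + 18x + 18)·(3x^2 + 2x + 12) = 11x^4 + 19x^2 + 22x + 9. This has degree ≥ 3, so divide by f(x) over F_23: 11x^4 + 19x^2 + 22x + 9 = (11x + 4)·(x^3 + 8x^2 + 11x + 20) + (4x^2 + 11x + 21). Hence a·b ≡ 4x^2 + 11x + 21 (mod f). (F_23[x]/(f) is a field with 23^3 = 12167 elements since f is irreducible of degree 3.)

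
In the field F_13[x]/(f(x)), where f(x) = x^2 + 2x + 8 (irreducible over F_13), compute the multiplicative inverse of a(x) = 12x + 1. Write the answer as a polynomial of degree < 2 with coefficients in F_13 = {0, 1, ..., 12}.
a(x)^(-1) ≡ 6x + 5 (mod f(x))

Since f is irreducible over F_13, F_13[x]/(f) is a field and a(x) ≠ 0 has an inverse. Apply the extended Euclidean algorithm to f(x) and a(x) in F_13[x]: f(x) = (12x + 10)·a(x) + (11). The last nonzero remainder is the constant 11 = gcd(f, a) in F_13. Back-substituting through the division chain expresses 11 = s(x)·a(x) + t(x)·f(x) with s(x) ≡ x + 3 (mod f), so (x + 3)·a(x) ≡ 11 (mod f). Multiplying by 11^(-1) ≡ 6 in F_13 gives a(x)^(-1) ≡ 6·(x + 3) ≡ 6x + 5 (mod f). Check: (12x + 1)·(6x + 5) = 7x^2 + x + 5 ≡ 1 (mod x^2 + 2x + 8).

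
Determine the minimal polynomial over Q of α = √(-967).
m_α(x) = x^2 + 967

α satisfies α^2 + 967 = 0, so x^2 + 967 annihilates α. Since d = -967 is squarefree and ≠ 1, it is not a perfect square in Q, so x^2 + 967 has no rational root and is therefore irreducible over Q (a degree-2 polynomial over a field is irreducible iff it has no root). Hence m_α(x) = x^2 + 967.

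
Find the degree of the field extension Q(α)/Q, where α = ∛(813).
[Q(α):Q] = 3

The minimal polynomial of α is x^3 - 813, irreducible over Q since 813 is not a perfect cube (so x^3 - 813 has no rational root). Hence [Q(α):Q] = deg(m_α) = 3.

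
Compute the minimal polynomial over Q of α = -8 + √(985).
m_α(x) = x^2 + 16x - 921

From α + 8 = √(985), squaring gives (α + 8)^2 = 985, i.e. α^2 + 16α + 64 = 985, so α^2 + 16α - 921 = 0. The discriminant of x^2 + 16x - 921 is (16)^2 - 4·(-921) = 256 + 3684 = 3940, and 4·(985) is not a perfect square in Q since 985 is squarefree and ≠ 1. Hence x^2 + 16x - 921 is irreducible over Q and is the minimal polynomial of α.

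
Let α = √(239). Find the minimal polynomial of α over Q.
m_α(x) = x^2 - 239

α satisfies α^2 - 239 = 0, so x^2 - 239 annihilates α. Since d = 239 is squarefree and ≠ 1, it is not a perfect square in Q, so x^2 - 239 has no rational root and is therefore irreducible over Q (a degree-2 polynomial over a field is irreducible iff it has no root). Hence m_α(x) = x^2 - 239.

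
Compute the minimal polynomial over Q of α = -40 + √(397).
m_α(x) = x^2 + 80x + 1203

From α + 40 = √(397), squaring gives (α + 40)^2 = 397, i.e. α^2 + 80α + 1600 = 397, so α^2 + 80α + 1203 = 0. The discriminant of x^2 + 80x + 1203 is (80)^2 - 4·(1203) = 6400 - 4812 = 1588, and 4·(397) is not a perfect square in Q since 397 is squarefree and ≠ 1. Hence x^2 + 80x + 1203 is irreducible over Q and is the minimal polynomial of α.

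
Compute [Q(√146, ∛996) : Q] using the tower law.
[Q(√146, ∛996) : Q] = 6

Let L = Q(√146, ∛996). Since Q(√146) ⊂ L and [Q(√146):Q] = 2, the tower law gives 2 | [L:Q]. Likewise Q(∛996) ⊂ L with [Q(∛996):Q] = 3 (because 996 is not a perfect cube), so 3 | [L:Q]. As gcd(2,3) = 1, [L:Q] is divisible by 6. Conversely L is generated over Q by √146 and ∛996, so [L:Q] ≤ 2·3 = 6. Therefore [Q(√146, ∛996) : Q] = 6.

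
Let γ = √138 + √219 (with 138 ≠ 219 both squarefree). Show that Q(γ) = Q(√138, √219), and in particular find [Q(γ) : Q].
[Q(γ) : Q] = 4 (equivalently, Q(γ) = Q(√138, √219))

Obviously Q(γ) ⊆ Q(√138, √219), and [Q(√138, √219):Q] = 4 (since 138, 219 are distinct squarefree integers > 1 with 30222 not a perfect square). To show equality we compute the minimal polynomial of γ. From γ = √138 + √219: γ^2 = 138 + 2√(30222) + 219 = 357 + 2√(30222), so γ^2 - 357 = 2√(30222); squaring, (γ^2 - 357)^2 = 4·30222, i.e. γ^4 - 714γ^2 + 127449 - 120888 = 0, i.e. γ^4 - 714γ^2 + 6561 = 0. So γ is a root of x^4 - 714x^2 + 6561. This polynomial is irreducible over Q: it has no rational root (each ±√138 ± √219 is irrational), and any factorization into two quadratics over Q would force √(30222) ∈ Q (pairing opposite roots) or √138, √219 ∈ Q (other pairings), all impossible. Hence [Q(γ):Q] = 4 = [Q(√138, √219):Q], so Q(γ) = Q(√138, √219).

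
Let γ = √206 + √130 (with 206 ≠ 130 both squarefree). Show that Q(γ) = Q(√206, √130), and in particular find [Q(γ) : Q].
[Q(γ) : Q] = 4 (equivalently, Q(γ) = Q(√206, √130))

Obviously Q(γ) ⊆ Q(√206, √130), and [Q(√206, √130):Q] = 4 (since 206, 130 are distinct squarefree integers > 1 with 26780 not a perfect square). To show equality we compute the minimal polynomial of γ. From γ = √206 + √130: γ^2 = 206 + 2√(26780) + 130 = 336 + 2√(26780), so γ^2 - 336 = 2√(26780); squaring, (γ^2 - 336)^2 = 4·26780, i.e. γ^4 - 672γ^2 + 112896 - 107120 = 0, i.e. γ^4 - 672γ^2 + 5776 = 0. So γ is a root of x^4 - 672x^2 + 5776. This polynomial is irreducible over Q: it has no rational root (each ±√206 ± √130 is irrational), and any factorization into two quadratics over Q would force √(26780) ∈ Q (pairing opposite roots) or √206, √130 ∈ Q (other pairings), all impossible. Hence [Q(γ):Q] = 4 = [Q(√206, √130):Q], so Q(γ) = Q(√206, √130).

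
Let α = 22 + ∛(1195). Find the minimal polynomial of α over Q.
m_α(x) = x^3 - 66x^2 + 1452x - 11843

Set β = α - 22 = ∛(1195), so β^3 = 1195. Then (α - 22)^3 - 1195 = 0, i.e. α is a root of g(x) = (x - 22)^3 - 1195 = x^3 - 66x^2 + 1452x - 11843. Since g(x) = h(x - 22) where h(x) = x^3 - 1195, and h is irreducible over Q (because 1195 is not a perfect cube, so h has no rational root, and a monic cubic with no rational root is irreducible), g is also irreducible (irreducibility is preserved under the substitution x → x - 22). Hence m_α(x) = x^3 - 66x^2 + 1452x - 11843.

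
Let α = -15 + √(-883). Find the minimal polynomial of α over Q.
m_α(x) = x^2 + 30x + 1108

From α + 15 = √(-883), squaring gives (α + 15)^2 = -883, i.e. α^2 + 30α + 225 = -883, so α^2 + 30α + 1108 = 0. The discriminant of x^2 + 30x + 1108 is (30)^2 - 4·(1108) = 900 - 4432 = -3532, and 4·(-883) is not a perfect square in Q since -883 is squarefree and ≠ 1. Hence x^2 + 30x + 1108 is irreducible over Q and is the minimal polynomial of α.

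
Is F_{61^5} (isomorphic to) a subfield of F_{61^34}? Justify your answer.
No: F_{61^5} is not a subfield of F_{61^34}

F_{p^m} embeds in F_{p^n} iff m | n. Here 5 ∤ 34 (since 34 = 6·5 + 4 with remainder 4 ≠ 0), so F_{61^5} is not a subfield of F_{61^34}. Equivalently: if it were, the tower law would give 5 = [F_{61^5}:F_61] dividing [F_{61^34}:F_61] = 34, contradiction.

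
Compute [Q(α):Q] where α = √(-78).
[Q(α):Q] = 2

[Q(α):Q] equals the degree of the minimal polynomial of α. Here α^2 = -78 and x^2 + 78 is irreducible (d = -78 is squarefree, ≠ 1, hence not a square), so deg(m_α) = 2. Thus [Q(α):Q] = 2.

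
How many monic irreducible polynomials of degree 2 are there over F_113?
There are 6328 monic irreducible polynomials of degree 2 over F_113

Each element of F_{113^2} that lies in no proper subfield is a root of exactly one monic irreducible of degree 2 over F_113, and each such polynomial has 2 distinct roots in F_{113^2}. By Möbius inversion the count is N_113(2) = (1/2) Σ_{d|2} μ(2/d) · 113^d = (1/2)(μ(2)·113^1 + μ(1)·113^2) = 12656/2 = 6328.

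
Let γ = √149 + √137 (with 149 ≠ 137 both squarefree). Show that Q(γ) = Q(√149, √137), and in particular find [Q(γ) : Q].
[Q(γ) : Q] = 4 (equivalently, Q(γ) = Q(√149, √137))

Obviously Q(γ) ⊆ Q(√149, √137), and [Q(√149, √137):Q] = 4 (since 149, 137 are distinct squarefree integers > 1 with 20413 not a perfect square). To show equality we compute the minimal polynomial of γ. From γ = √149 + √137: γ^2 = 149 + 2√(20413) + 137 = 286 + 2√(20413), so γ^2 - 286 = 2√(20413); squaring, (γ^2 - 286)^2 = 4·20413, i.e. γ^4 - 572γ^2 + 81796 - 81652 = 0, i.e. γ^4 - 572γ^2 + 144 = 0. So γ is a root of x^4 - 572x^2 + 144. This polynomial is irreducible over Q: it has no rational root (each ±√149 ± √137 is irrational), and any factorization into two quadratics over Q would force √(20413) ∈ Q (pairing opposite roots) or √149, √137 ∈ Q (other pairings), all impossible. Hence [Q(γ):Q] = 4 = [Q(√149, √137):Q], so Q(γ) = Q(√149, √137).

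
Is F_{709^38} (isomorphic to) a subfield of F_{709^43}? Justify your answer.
No: F_{709^38} is not a subfield of F_{709^43}

F_{p^m} embeds in F_{p^n} iff m | n. Here 38 ∤ 43 (since 43 = 1·38 + 5 with remainder 5 ≠ 0), so F_{709^38} is not a subfield of F_{709^43}. Equivalently: if it were, the tower law would give 38 = [F_{709^38}:F_709] dividing [F_{709^43}:F_709] = 43, contradiction.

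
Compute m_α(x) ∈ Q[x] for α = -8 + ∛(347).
m_α(x) = x^3 + 24x^2 + 192x + 165

Set β = α + 8 = ∛(347), so β^3 = 347. Then (α + 8)^3 - 347 = 0, i.e. α is a root of g(x) = (x + 8)^3 - 347 = x^3 + 24x^2 + 192x + 165. Since g(x) = h(x + 8) where h(x) = x^3 - 347, and h is irreducible over Q (because 347 is not a perfect cube, so h has no rational root, and a monic cubic with no rational root is irreducible), g is also irreducible (irreducibility is preserved under the substitution x → x + 8). Hence m_α(x) = x^3 + 24x^2 + 192x + 165.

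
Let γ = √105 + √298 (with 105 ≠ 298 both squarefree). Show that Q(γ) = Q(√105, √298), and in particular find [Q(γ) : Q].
[Q(γ) : Q] = 4 (equivalently, Q(γ) = Q(√105, √298))

Obviously Q(γ) ⊆ Q(√105, √298), and [Q(√105, √298):Q] = 4 (since 105, 298 are distinct squarefree integers > 1 with 31290 not a perfect square). To show equality we compute the minimal polynomial of γ. From γ = √105 + √298: γ^2 = 105 + 2√(31290) + 298 = 403 + 2√(31290), so γ^2 - 403 = 2√(31290); squaring, (γ^2 - 403)^2 = 4·31290, i.e. γ^4 - 806γ^2 + 162409 - 125160 = 0, i.e. γ^4 - 806γ^2 + 37249 = 0. So γ is a root of x^4 - 806x^2 + 37249. This polynomial is irreducible over Q: it has no rational root (each ±√105 ± √298 is irrational), and any factorization into two quadratics over Q would force √(31290) ∈ Q (pairing opposite roots) or √105, √298 ∈ Q (other pairings), all impossible. Hence [Q(γ):Q] = 4 = [Q(√105, √298):Q], so Q(γ) = Q(√105, √298).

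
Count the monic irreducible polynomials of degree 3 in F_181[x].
There are 1976520 monic irreducible polynomials of degree 3 over F_181

Each element of F_{181^3} that lies in no proper subfield is a root of exactly one monic irreducible of degree 3 over F_181, and each such polynomial has 3 distinct roots in F_{181^3}. By Möbius inversion the count is N_181(3) = (1/3) Σ_{d|3} μ(3/d) · 181^d = (1/3)(μ(3)·181^1 + μ(1)·181^3) = 5929560/3 = 1976520.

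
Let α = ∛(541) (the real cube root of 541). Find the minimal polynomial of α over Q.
m_α(x) = x^3 - 541

α satisfies α^3 = 541, so x^3 - 541 annihilates α. By the rational root test, a rational root p/q (in lowest terms) of x^3 - 541 would satisfy p^3 = 541 q^3, forcing q = 1 and p^3 = 541; but 541 is not a perfect cube, contradiction. A monic cubic over Q with no rational root is irreducible (any nontrivial factorization would include a linear factor). Hence x^3 - 541 is the minimal polynomial of α, and in particular [Q(α):Q] = 3.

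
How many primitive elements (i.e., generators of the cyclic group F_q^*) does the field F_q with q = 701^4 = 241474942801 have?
There are φ(241474942800) = 47138734080 primitive elements

F_q^* is cyclic of order q - 1 = 241474942800. A cyclic group of order m has exactly φ(m) generators. Here m = 241474942800 = 2^4 · 3^3 · 5^2 · 7 · 13 · 17 · 97 · 149, so the number of primitive elements is φ(241474942800) = 47138734080.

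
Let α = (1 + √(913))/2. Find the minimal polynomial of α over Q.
m_α(x) = x^2 - x - 228

From 2α - 1 = √(913), squaring gives (2α - 1)^2 = 913, i.e. 4α^2 - 4α + 1 = 913, so α^2 - α + (1 - 913)/4 = 0. Since 913 ≡ 1 (mod 4), (1 - 913)/4 = -228 ∈ Z. The polynomial x^2 - x - 228 has discriminant 1 - 4·(-228) = 913, which is not a perfect square in Q (d = 913 is squarefree and ≠ 1), so x^2 - x - 228 is irreducible over Q. It is the minimal polynomial of α.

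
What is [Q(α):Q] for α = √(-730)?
[Q(α):Q] = 2

[Q(α):Q] equals the degree of the minimal polynomial of α. Here α^2 = -730 and x^2 + 730 is irreducible (d = -730 is squarefree, ≠ 1, hence not a square), so deg(m_α) = 2. Thus [Q(α):Q] = 2.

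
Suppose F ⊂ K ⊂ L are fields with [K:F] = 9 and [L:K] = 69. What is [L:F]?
[L:F] = 621

The tower law says that for any tower of field extensions F ⊂ K ⊂ L with finite degrees, [L:F] = [L:K] · [K:F]. Here this gives [L:F] = 69 · 9 = 621.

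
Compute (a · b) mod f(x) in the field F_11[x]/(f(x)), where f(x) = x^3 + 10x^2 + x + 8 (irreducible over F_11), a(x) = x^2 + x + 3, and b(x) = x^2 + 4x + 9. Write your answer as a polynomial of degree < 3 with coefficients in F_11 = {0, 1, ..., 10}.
a · b ≡ 10x^2 + 7x + 1 (mod f(x))

Multiply in F_11[x]: a(x)·b(x) = (x^2 + x + 3)·(x^2 + 4x + 9) = x^4 + 5x^3 + 5x^2 + 10x + 5. This has degree ≥ 3, so divide by f(x) over F_11: x^4 + 5x^3 + 5x^2 + 10x + 5 = (x + 6)·(x^3 + 10x^2 + x + 8) + (10x^2 + 7x + 1). Hence a·b ≡ 10x^2 + 7x + 1 (mod f). (F_11[x]/(f) is a field with 11^3 = 1331 elements since f is irreducible of degree 3.)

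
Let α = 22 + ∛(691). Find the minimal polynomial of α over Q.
m_α(x) = x^3 - 66x^2 + 1452x - 11339

Set β = α - 22 = ∛(691), so β^3 = 691. Then (α - 22)^3 - 691 = 0, i.e. α is a root of g(x) = (x - 22)^3 - 691 = x^3 - 66x^2 + 1452x - 11339. Since g(x) = h(x - 22) where h(x) = x^3 - 691, and h is irreducible over Q (because 691 is not a perfect cube, so h has no rational root, and a monic cubic with no rational root is irreducible), g is also irreducible (irreducibility is preserved under the substitution x → x - 22). Hence m_α(x) = x^3 - 66x^2 + 1452x - 11339.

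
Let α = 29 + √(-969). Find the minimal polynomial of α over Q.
m_α(x) = x^2 - 58x + 1810

From α - 29 = √(-969), squaring gives (α - 29)^2 = -969, i.e. α^2 - 58α + 841 = -969, so α^2 - 58α + 1810 = 0. The discriminant of x^2 - 58x + 1810 is (-58)^2 - 4·(1810) = 3364 - 7240 = -3876, and 4·(-969) is not a perfect square in Q since -969 is squarefree and ≠ 1. Hence x^2 - 58x + 1810 is irreducible over Q and is the minimal polynomial of α.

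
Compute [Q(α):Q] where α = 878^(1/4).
[Q(α):Q] = 4

α is a root of x^4 - 878. By Eisenstein's criterion at the prime p = 2 (which divides the constant term 878 but p^2 = 4 does not, since 878 is squarefree), x^4 - 878 is irreducible over Q. Hence [Q(α):Q] = 4.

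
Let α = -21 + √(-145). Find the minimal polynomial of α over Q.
m_α(x) = x^2 + 42x + 586

From α + 21 = √(-145), squaring gives (α + 21)^2 = -145, i.e. α^2 + 42α + 441 = -145, so α^2 + 42α + 586 = 0. The discriminant of x^2 + 42x + 586 is (42)^2 - 4·(586) = 1764 - 2344 = -580, and 4·(-145) is not a perfect square in Q since -145 is squarefree and ≠ 1. Hence x^2 + 42x + 586 is irreducible over Q and is the minimal polynomial of α.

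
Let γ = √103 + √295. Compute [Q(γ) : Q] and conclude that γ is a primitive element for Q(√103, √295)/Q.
[Q(γ) : Q] = 4 (equivalently, Q(γ) = Q(√103, √295))

Obviously Q(γ) ⊆ Q(√103, √295), and [Q(√103, √295):Q] = 4 (since 103, 295 are distinct squarefree integers > 1 with 30385 not a perfect square). To show equality we compute the minimal polynomial of γ. From γ = √103 + √295: γ^2 = 103 + 2√(30385) + 295 = 398 + 2√(30385), so γ^2 - 398 = 2√(30385); squaring, (γ^2 - 398)^2 = 4·30385, i.e. γ^4 - 796γ^2 + 158404 - 121540 = 0, i.e. γ^4 - 796γ^2 + 36864 = 0. So γ is a root of x^4 - 796x^2 + 36864. This polynomial is irreducible over Q: it has no rational root (each ±√103 ± √295 is irrational), and any factorization into two quadratics over Q would force √(30385) ∈ Q (pairing opposite roots) or √103, √295 ∈ Q (other pairings), all impossible. Hence [Q(γ):Q] = 4 = [Q(√103, √295):Q], so Q(γ) = Q(√103, √295).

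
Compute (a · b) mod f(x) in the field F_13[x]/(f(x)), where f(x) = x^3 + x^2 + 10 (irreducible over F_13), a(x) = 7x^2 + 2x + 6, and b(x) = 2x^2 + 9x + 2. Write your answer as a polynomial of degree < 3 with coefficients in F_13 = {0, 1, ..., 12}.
a · b ≡ 4x^2 + 9x + 2 (mod f(x))

Multiply in F_13[x]: a(x)·b(x) = (7x^2 + 2x + 6)·(2x^2 + 9x + 2) = x^4 + 2x^3 + 5x^2 + 6x + 12. This has degree ≥ 3, so divide by f(x) over F_13: x^4 + 2x^3 + 5x^2 + 6x + 12 = (x + 1)·(x^3 + x^2 + 10) + (4x^2 + 9x + 2). Hence a·b ≡ 4x^2 + 9x + 2 (mod f). (F_13[x]/(f) is a field with 13^3 = 2197 elements since f is irreducible of degree 3.)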